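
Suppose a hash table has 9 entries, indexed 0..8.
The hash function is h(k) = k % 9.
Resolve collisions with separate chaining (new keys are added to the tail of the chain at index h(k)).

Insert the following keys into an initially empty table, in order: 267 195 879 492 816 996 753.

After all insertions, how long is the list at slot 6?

Insert 267: h=6, bucket 6 empty → new chain.
Insert 195: h=6, bucket 6 nonempty → append to chain.
Insert 879: h=6, bucket 6 nonempty → append to chain.
Insert 492: h=6, bucket 6 nonempty → append to chain.
Insert 816: h=6, bucket 6 nonempty → append to chain.
Insert 996: h=6, bucket 6 nonempty → append to chain.
Insert 753: h=6, bucket 6 nonempty → append to chain.
Final buckets:
0: _
1: _
2: _
3: _
4: _
5: _
6: 267 -> 195 -> 879 -> 492 -> 816 -> 996 -> 753
7: _
8: _

7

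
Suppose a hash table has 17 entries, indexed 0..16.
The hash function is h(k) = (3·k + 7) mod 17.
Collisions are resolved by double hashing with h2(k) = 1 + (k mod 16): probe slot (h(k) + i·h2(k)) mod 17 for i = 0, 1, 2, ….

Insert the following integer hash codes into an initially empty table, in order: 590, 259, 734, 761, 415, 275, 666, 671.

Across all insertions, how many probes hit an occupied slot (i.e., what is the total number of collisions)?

Insert 590: h=9, slot 9 empty -> index 9.
Insert 259: h=2, slot 2 empty -> index 2.
Insert 734: h=16, slot 16 empty -> index 16.
Insert 761: h=12, slot 12 empty -> index 12.
Insert 415: h=11, slot 11 empty -> index 11.
Insert 275: h=16, h2=4, slot 16 occupied -> index 3.
Insert 666: h=16, h2=11, slot 16 occupied -> index 10.
Insert 671: h=14, slot 14 empty -> index 14.
Table: [_, _, 259, 275, _, _, _, _, _, 590, 666, 415, 761, _, 671, _, 734]

2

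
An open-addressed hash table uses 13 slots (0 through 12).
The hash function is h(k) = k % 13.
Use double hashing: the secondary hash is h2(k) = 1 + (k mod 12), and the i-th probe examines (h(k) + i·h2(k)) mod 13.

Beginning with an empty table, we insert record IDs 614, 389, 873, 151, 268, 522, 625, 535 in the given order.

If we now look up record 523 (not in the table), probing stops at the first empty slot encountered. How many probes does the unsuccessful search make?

614 hashes to 3; slot 3 is free → place at 3.
389 hashes to 12; slot 12 is free → place at 12.
873 hashes to 2; slot 2 is free → place at 2.
151 hashes to 8; slot 8 is free → place at 8.
268 hashes to 8, h2=5; 8 taken → place at 0.
522 hashes to 2, h2=7; 2 taken → place at 9.
625 hashes to 1; slot 1 is free → place at 1.
535 hashes to 2, h2=8; 2 taken → place at 10.
Table: [268, 625, 873, 614, -, -, -, -, 151, 522, 535, -, 389]
Lookup 523: h=3, h2=8, probe 3,11 → slot 11 empty, not found.

2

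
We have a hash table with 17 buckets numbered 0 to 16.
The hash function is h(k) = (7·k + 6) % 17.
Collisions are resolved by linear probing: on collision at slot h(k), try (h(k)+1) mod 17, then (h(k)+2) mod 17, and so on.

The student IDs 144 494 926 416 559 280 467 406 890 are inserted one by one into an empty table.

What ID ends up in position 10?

406

144 hashes to 11; slot 11 is free -> place at 11.
494 hashes to 13; slot 13 is free -> place at 13.
926 hashes to 11; 11 taken -> place at 12.
416 hashes to 11; 11,12,13 taken -> place at 14.
559 hashes to 9; slot 9 is free -> place at 9.
280 hashes to 11; 11,12,13,14 taken -> place at 15.
467 hashes to 11; 11,12,13,14,15 taken -> place at 16.
406 hashes to 9; 9 taken -> place at 10.
890 hashes to 14; 14,15,16 taken -> place at 0.
Table: [890, -, -, -, -, -, -, -, -, 559, 406, 144, 926, 494, 416, 280, 467]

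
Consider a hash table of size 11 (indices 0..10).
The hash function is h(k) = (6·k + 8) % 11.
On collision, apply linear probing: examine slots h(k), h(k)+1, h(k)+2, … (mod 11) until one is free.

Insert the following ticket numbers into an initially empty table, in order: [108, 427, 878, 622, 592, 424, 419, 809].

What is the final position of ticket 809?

Insert 108: h=7, slot 7 empty → index 7.
Insert 427: h=7, slot 7 occupied → index 8.
Insert 878: h=7, slots 7,8 occupied → index 9.
Insert 622: h=0, slot 0 empty → index 0.
Insert 592: h=7, slots 7,8,9 occupied → index 10.
Insert 424: h=0, slot 0 occupied → index 1.
Insert 419: h=3, slot 3 empty → index 3.
Insert 809: h=0, slots 0,1 occupied → index 2.
Table: [622, 424, 809, 419, -, -, -, 108, 427, 878, 592]

2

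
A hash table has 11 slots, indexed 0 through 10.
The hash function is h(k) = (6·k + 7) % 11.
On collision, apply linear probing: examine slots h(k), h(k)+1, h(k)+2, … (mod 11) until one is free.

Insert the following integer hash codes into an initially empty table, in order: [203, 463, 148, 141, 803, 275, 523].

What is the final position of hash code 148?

203 hashes to 4; slot 4 is free => place at 4.
463 hashes to 2; slot 2 is free => place at 2.
148 hashes to 4; 4 taken => place at 5.
141 hashes to 6; slot 6 is free => place at 6.
803 hashes to 7; slot 7 is free => place at 7.
275 hashes to 7; 7 taken => place at 8.
523 hashes to 10; slot 10 is free => place at 10.
Table: [-, -, 463, -, 203, 148, 141, 803, 275, -, 523]

5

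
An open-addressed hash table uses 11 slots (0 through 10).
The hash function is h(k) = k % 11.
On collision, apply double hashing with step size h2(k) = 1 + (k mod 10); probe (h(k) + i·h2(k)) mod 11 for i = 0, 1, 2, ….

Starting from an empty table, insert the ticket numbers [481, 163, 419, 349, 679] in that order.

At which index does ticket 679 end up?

6

Insert 481: h=8, slot 8 empty → index 8.
Insert 163: h=9, slot 9 empty → index 9.
Insert 419: h=1, slot 1 empty → index 1.
Insert 349: h=8, h2=10, slot 8 occupied → index 7.
Insert 679: h=8, h2=10, slots 8,7 occupied → index 6.
Table: [_, 419, _, _, _, _, 679, 349, 481, 163, _]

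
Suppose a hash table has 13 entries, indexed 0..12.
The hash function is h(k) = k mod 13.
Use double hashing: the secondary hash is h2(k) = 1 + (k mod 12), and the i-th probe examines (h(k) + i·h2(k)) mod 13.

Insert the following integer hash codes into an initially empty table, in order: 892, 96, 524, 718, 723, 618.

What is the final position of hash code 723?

Insert 892: h=8, slot 8 empty → index 8.
Insert 96: h=5, slot 5 empty → index 5.
Insert 524: h=4, slot 4 empty → index 4.
Insert 718: h=3, slot 3 empty → index 3.
Insert 723: h=8, h2=4, slot 8 occupied → index 12.
Insert 618: h=7, slot 7 empty → index 7.
Table: [_, _, _, 718, 524, 96, _, 618, 892, _, _, _, 723]

12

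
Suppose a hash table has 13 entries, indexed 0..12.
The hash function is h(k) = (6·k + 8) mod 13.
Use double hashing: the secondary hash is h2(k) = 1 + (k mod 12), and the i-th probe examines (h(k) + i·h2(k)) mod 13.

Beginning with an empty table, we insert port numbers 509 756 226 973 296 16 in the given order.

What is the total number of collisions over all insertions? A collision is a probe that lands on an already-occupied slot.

509: h=7 -> slot 7
756: h=7, h2=1, probe 7,8 -> slot 8
226: h=12 -> slot 12
973: h=9 -> slot 9
296: h=3 -> slot 3
16: h=0 -> slot 0
Table: [16, ∅, ∅, 296, ∅, ∅, ∅, 509, 756, 973, ∅, ∅, 226]

1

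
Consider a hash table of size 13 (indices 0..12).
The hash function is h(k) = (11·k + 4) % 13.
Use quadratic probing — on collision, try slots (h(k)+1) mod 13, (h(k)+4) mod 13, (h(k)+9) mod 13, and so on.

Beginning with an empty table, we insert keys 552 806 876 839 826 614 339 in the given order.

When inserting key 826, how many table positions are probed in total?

4

552: h=5 -> slot 5
806: h=4 -> slot 4
876: h=7 -> slot 7
839: h=3 -> slot 3
826: h=3, probe 3,4,7,12 -> slot 12
614: h=11 -> slot 11
339: h=2 -> slot 2
Table: [∅, ∅, 339, 839, 806, 552, ∅, 876, ∅, ∅, ∅, 614, 826]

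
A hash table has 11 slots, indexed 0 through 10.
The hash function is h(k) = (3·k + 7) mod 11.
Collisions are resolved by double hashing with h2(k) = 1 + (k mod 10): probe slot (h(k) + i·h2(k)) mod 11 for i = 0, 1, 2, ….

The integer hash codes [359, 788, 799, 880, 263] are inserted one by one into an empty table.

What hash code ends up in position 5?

Insert 359: h=6, slot 6 empty → index 6.
Insert 788: h=6, h2=9, slot 6 occupied → index 4.
Insert 799: h=6, h2=10, slot 6 occupied → index 5.
Insert 880: h=7, slot 7 empty → index 7.
Insert 263: h=4, h2=4, slot 4 occupied → index 8.
Table: [∅, ∅, ∅, ∅, 788, 799, 359, 880, 263, ∅, ∅]

799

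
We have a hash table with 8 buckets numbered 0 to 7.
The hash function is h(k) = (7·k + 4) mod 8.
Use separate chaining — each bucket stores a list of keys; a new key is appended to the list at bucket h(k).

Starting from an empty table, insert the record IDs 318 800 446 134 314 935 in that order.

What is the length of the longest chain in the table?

3

Insert 318: h=6, bucket 6 empty → new chain.
Insert 800: h=4, bucket 4 empty → new chain.
Insert 446: h=6, bucket 6 nonempty → append to chain.
Insert 134: h=6, bucket 6 nonempty → append to chain.
Insert 314: h=2, bucket 2 empty → new chain.
Insert 935: h=5, bucket 5 empty → new chain.
Final buckets:
0: —
1: —
2: 314
3: —
4: 800
5: 935
6: 318 -> 446 -> 134
7: —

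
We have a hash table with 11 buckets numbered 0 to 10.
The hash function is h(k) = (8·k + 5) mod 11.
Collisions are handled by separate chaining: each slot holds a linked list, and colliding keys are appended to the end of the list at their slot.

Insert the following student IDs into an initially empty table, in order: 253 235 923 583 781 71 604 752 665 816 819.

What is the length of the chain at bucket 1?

3

253 → bucket 5
235 → bucket 4
923 → bucket 8
583 → bucket 5 (collision)
781 → bucket 5 (collision)
71 → bucket 1
604 → bucket 8 (collision)
752 → bucket 4 (collision)
665 → bucket 1 (collision)
816 → bucket 10
819 → bucket 1 (collision)
Final buckets:
0: _
1: 71 -> 665 -> 819
2: _
3: _
4: 235 -> 752
5: 253 -> 583 -> 781
6: _
7: _
8: 923 -> 604
9: _
10: 816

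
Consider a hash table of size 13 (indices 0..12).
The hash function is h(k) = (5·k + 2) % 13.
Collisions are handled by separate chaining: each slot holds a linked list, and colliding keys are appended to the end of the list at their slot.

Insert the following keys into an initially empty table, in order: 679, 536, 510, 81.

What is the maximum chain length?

679 → bucket 4
536 → bucket 4 (collision)
510 → bucket 4 (collision)
81 → bucket 4 (collision)
Final buckets:
0: -
1: -
2: -
3: -
4: 679 -> 536 -> 510 -> 81
5: -
6: -
7: -
8: -
9: -
10: -
11: -
12: -

4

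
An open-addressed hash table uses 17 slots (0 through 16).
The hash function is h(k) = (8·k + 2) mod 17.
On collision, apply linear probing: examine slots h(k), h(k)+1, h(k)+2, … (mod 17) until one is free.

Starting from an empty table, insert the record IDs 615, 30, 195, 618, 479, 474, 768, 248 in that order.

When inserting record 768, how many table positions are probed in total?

3

615 hashes to 9; slot 9 is free => place at 9.
30 hashes to 4; slot 4 is free => place at 4.
195 hashes to 15; slot 15 is free => place at 15.
618 hashes to 16; slot 16 is free => place at 16.
479 hashes to 9; 9 taken => place at 10.
474 hashes to 3; slot 3 is free => place at 3.
768 hashes to 9; 9,10 taken => place at 11.
248 hashes to 14; slot 14 is free => place at 14.
Table: [∅, ∅, ∅, 474, 30, ∅, ∅, ∅, ∅, 615, 479, 768, ∅, ∅, 248, 195, 618]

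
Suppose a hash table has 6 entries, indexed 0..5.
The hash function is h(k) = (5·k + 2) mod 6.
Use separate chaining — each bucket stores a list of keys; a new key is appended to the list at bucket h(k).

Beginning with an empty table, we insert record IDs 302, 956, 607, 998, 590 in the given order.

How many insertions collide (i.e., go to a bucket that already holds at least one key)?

302 → bucket 0
956 → bucket 0 (collision)
607 → bucket 1
998 → bucket 0 (collision)
590 → bucket 0 (collision)
Final buckets:
0: 302 -> 956 -> 998 -> 590
1: 607
2: —
3: —
4: —
5: —

3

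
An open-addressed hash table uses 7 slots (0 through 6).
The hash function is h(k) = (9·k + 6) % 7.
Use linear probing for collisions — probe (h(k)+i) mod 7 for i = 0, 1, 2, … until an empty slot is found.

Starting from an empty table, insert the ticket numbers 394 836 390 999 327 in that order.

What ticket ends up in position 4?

394 hashes to 3; slot 3 is free -> place at 3.
836 hashes to 5; slot 5 is free -> place at 5.
390 hashes to 2; slot 2 is free -> place at 2.
999 hashes to 2; 2,3 taken -> place at 4.
327 hashes to 2; 2,3,4,5 taken -> place at 6.
Table: [., ., 390, 394, 999, 836, 327]

999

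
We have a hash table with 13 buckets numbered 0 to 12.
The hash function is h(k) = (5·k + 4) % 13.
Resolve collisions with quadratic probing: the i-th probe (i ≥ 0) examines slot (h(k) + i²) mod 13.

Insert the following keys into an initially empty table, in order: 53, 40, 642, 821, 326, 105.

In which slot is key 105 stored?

53 hashes to 9; slot 9 is free => place at 9.
40 hashes to 9; 9 taken => place at 10.
642 hashes to 3; slot 3 is free => place at 3.
821 hashes to 1; slot 1 is free => place at 1.
326 hashes to 9; 9,10 taken => place at 0.
105 hashes to 9; 9,10,0 taken => place at 5.
Table: [326, 821, _, 642, _, 105, _, _, _, 53, 40, _, _]

5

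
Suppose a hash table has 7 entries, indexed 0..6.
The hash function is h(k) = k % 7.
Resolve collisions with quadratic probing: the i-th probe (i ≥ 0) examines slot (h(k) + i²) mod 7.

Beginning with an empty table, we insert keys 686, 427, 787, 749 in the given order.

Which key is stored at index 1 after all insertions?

427

686: h=0 => slot 0
427: h=0, probe 0,1 => slot 1
787: h=3 => slot 3
749: h=0, probe 0,1,4 => slot 4
Table: [686, 427, —, 787, 749, —, —]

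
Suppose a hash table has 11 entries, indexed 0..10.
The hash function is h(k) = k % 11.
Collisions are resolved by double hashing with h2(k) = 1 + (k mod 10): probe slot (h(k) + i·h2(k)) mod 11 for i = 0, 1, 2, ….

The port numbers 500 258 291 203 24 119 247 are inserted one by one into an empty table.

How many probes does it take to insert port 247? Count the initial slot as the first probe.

3

Insert 500: h=5, slot 5 empty => index 5.
Insert 258: h=5, h2=9, slot 5 occupied => index 3.
Insert 291: h=5, h2=2, slot 5 occupied => index 7.
Insert 203: h=5, h2=4, slot 5 occupied => index 9.
Insert 24: h=2, slot 2 empty => index 2.
Insert 119: h=9, h2=10, slot 9 occupied => index 8.
Insert 247: h=5, h2=8, slots 5,2 occupied => index 10.
Table: [_, _, 24, 258, _, 500, _, 291, 119, 203, 247]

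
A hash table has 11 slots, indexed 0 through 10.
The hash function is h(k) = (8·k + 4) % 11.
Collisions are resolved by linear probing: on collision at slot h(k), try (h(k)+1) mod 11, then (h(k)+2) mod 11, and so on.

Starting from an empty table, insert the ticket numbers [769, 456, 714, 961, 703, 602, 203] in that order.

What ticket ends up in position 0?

456

Insert 769: h=7, slot 7 empty -> index 7.
Insert 456: h=0, slot 0 empty -> index 0.
Insert 714: h=7, slot 7 occupied -> index 8.
Insert 961: h=3, slot 3 empty -> index 3.
Insert 703: h=7, slots 7,8 occupied -> index 9.
Insert 602: h=2, slot 2 empty -> index 2.
Insert 203: h=0, slot 0 occupied -> index 1.
Table: [456, 203, 602, 961, ∅, ∅, ∅, 769, 714, 703, ∅]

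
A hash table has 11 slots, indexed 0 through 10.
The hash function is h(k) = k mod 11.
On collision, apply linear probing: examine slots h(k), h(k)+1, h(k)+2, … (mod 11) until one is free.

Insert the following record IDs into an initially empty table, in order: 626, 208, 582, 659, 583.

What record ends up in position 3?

583

626 hashes to 10; slot 10 is free => place at 10.
208 hashes to 10; 10 taken => place at 0.
582 hashes to 10; 10,0 taken => place at 1.
659 hashes to 10; 10,0,1 taken => place at 2.
583 hashes to 0; 0,1,2 taken => place at 3.
Table: [208, 582, 659, 583, ., ., ., ., ., ., 626]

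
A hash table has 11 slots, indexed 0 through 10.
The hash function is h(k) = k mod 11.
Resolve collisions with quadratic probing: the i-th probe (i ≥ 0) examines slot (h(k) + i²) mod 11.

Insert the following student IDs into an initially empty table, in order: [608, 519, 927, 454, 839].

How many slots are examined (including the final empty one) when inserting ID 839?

4

608: h=3 => slot 3
519: h=2 => slot 2
927: h=3, probe 3,4 => slot 4
454: h=3, probe 3,4,7 => slot 7
839: h=3, probe 3,4,7,1 => slot 1
Table: [—, 839, 519, 608, 927, —, —, 454, —, —, —]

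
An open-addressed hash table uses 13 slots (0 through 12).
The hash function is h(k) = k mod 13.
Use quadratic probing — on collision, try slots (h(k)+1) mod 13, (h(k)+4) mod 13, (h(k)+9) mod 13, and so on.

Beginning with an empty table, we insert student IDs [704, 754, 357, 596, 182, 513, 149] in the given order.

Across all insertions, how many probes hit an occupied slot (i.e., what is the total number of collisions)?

4

Insert 704: h=2, slot 2 empty → index 2.
Insert 754: h=0, slot 0 empty → index 0.
Insert 357: h=6, slot 6 empty → index 6.
Insert 596: h=11, slot 11 empty → index 11.
Insert 182: h=0, slot 0 occupied → index 1.
Insert 513: h=6, slot 6 occupied → index 7.
Insert 149: h=6, slots 6,7 occupied → index 10.
Table: [754, 182, 704, ., ., ., 357, 513, ., ., 149, 596, .]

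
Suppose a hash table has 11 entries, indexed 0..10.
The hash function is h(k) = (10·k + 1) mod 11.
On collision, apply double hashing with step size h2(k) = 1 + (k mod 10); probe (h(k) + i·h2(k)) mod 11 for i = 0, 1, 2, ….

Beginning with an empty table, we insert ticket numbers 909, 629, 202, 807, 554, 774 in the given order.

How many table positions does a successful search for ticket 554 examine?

3

Insert 909: h=5, slot 5 empty => index 5.
Insert 629: h=10, slot 10 empty => index 10.
Insert 202: h=8, slot 8 empty => index 8.
Insert 807: h=8, h2=8, slots 8,5 occupied => index 2.
Insert 554: h=8, h2=5, slots 8,2 occupied => index 7.
Insert 774: h=8, h2=5, slots 8,2,7 occupied => index 1.
Table: [_, 774, 807, _, _, 909, _, 554, 202, _, 629]
Lookup 554: h=8, h2=5, probe 8,2,7 → found at 7.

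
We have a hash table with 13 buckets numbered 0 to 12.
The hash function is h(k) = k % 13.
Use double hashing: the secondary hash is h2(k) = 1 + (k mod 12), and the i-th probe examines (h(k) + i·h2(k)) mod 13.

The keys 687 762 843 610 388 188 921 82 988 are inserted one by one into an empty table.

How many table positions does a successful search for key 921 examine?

3

687 hashes to 11; slot 11 is free => place at 11.
762 hashes to 8; slot 8 is free => place at 8.
843 hashes to 11, h2=4; 11 taken => place at 2.
610 hashes to 12; slot 12 is free => place at 12.
388 hashes to 11, h2=5; 11 taken => place at 3.
188 hashes to 6; slot 6 is free => place at 6.
921 hashes to 11, h2=10; 11,8 taken => place at 5.
82 hashes to 4; slot 4 is free => place at 4.
988 hashes to 0; slot 0 is free => place at 0.
Table: [988, ∅, 843, 388, 82, 921, 188, ∅, 762, ∅, ∅, 687, 610]
Lookup 921: h=11, h2=10, probe 11,8,5 → found at 5.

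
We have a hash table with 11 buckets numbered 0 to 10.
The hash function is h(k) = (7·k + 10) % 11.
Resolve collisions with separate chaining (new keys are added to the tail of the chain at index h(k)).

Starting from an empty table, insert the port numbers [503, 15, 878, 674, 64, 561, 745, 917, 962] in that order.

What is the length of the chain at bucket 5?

2

503 -> bucket 0
15 -> bucket 5
878 -> bucket 7
674 -> bucket 9
64 -> bucket 7 (collision)
561 -> bucket 10
745 -> bucket 0 (collision)
917 -> bucket 5 (collision)
962 -> bucket 1
Final buckets:
0: 503 -> 745
1: 962
2: _
3: _
4: _
5: 15 -> 917
6: _
7: 878 -> 64
8: _
9: 674
10: 561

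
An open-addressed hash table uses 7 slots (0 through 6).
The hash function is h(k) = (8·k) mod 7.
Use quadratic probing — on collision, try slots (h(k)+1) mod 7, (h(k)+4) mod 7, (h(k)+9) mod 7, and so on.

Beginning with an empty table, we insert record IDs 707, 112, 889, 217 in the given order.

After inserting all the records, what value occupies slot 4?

707 hashes to 0; slot 0 is free → place at 0.
112 hashes to 0; 0 taken → place at 1.
889 hashes to 0; 0,1 taken → place at 4.
217 hashes to 0; 0,1,4 taken → place at 2.
Table: [707, 112, 217, _, 889, _, _]

889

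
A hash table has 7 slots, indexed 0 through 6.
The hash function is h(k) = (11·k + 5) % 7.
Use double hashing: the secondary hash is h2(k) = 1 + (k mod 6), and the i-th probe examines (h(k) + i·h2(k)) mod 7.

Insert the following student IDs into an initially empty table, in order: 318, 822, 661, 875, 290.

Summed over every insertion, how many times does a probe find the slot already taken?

318 hashes to 3; slot 3 is free => place at 3.
822 hashes to 3, h2=1; 3 taken => place at 4.
661 hashes to 3, h2=2; 3 taken => place at 5.
875 hashes to 5, h2=6; 5,4,3 taken => place at 2.
290 hashes to 3, h2=3; 3 taken => place at 6.
Table: [-, -, 875, 318, 822, 661, 290]

6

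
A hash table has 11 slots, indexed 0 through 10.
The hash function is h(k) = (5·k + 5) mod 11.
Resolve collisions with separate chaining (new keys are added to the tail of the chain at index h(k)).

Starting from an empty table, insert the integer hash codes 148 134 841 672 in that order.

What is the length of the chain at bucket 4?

1

Insert 148: h=8, bucket 8 empty -> new chain.
Insert 134: h=4, bucket 4 empty -> new chain.
Insert 841: h=8, bucket 8 nonempty -> append to chain.
Insert 672: h=10, bucket 10 empty -> new chain.
Final buckets:
0: .
1: .
2: .
3: .
4: 134
5: .
6: .
7: .
8: 148 -> 841
9: .
10: 672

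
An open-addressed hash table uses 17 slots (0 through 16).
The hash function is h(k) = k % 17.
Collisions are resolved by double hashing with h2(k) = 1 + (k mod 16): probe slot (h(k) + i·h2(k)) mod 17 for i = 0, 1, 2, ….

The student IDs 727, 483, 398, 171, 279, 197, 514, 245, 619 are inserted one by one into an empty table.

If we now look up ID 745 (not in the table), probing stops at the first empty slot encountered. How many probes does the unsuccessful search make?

3

727 hashes to 13; slot 13 is free → place at 13.
483 hashes to 7; slot 7 is free → place at 7.
398 hashes to 7, h2=15; 7 taken → place at 5.
171 hashes to 1; slot 1 is free → place at 1.
279 hashes to 7, h2=8; 7 taken → place at 15.
197 hashes to 10; slot 10 is free → place at 10.
514 hashes to 4; slot 4 is free → place at 4.
245 hashes to 7, h2=6; 7,13 taken → place at 2.
619 hashes to 7, h2=12; 7,2 taken → place at 14.
Table: [-, 171, 245, -, 514, 398, -, 483, -, -, 197, -, -, 727, 619, 279, -]
Lookup 745: h=14, h2=10, probe 14,7,0 → slot 0 empty, not found.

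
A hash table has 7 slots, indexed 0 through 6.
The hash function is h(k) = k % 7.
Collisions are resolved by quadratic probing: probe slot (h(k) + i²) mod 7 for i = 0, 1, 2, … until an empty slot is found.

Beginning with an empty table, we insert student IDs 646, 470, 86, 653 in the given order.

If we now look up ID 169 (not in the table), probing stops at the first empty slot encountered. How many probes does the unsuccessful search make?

646 hashes to 2; slot 2 is free => place at 2.
470 hashes to 1; slot 1 is free => place at 1.
86 hashes to 2; 2 taken => place at 3.
653 hashes to 2; 2,3 taken => place at 6.
Table: [_, 470, 646, 86, _, _, 653]
Lookup 169: h=1, probe 1,2,5 → slot 5 empty, not found.

3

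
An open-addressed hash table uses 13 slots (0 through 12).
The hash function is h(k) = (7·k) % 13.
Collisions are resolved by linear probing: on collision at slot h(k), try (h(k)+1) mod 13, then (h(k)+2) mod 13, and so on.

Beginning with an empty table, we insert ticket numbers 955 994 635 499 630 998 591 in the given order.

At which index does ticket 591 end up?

Insert 955: h=3, slot 3 empty → index 3.
Insert 994: h=3, slot 3 occupied → index 4.
Insert 635: h=12, slot 12 empty → index 12.
Insert 499: h=9, slot 9 empty → index 9.
Insert 630: h=3, slots 3,4 occupied → index 5.
Insert 998: h=5, slot 5 occupied → index 6.
Insert 591: h=3, slots 3,4,5,6 occupied → index 7.
Table: [_, _, _, 955, 994, 630, 998, 591, _, 499, _, _, 635]

7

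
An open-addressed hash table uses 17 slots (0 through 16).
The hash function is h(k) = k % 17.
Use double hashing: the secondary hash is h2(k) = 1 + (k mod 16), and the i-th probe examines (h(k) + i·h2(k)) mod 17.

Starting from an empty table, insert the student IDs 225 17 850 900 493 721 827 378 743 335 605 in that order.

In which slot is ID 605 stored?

1

225: h=4 → slot 4
17: h=0 → slot 0
850: h=0, h2=3, probe 0,3 → slot 3
900: h=16 → slot 16
493: h=0, h2=14, probe 0,14 → slot 14
721: h=7 → slot 7
827: h=11 → slot 11
378: h=4, h2=11, probe 4,15 → slot 15
743: h=12 → slot 12
335: h=12, h2=16, probe 12,11,10 → slot 10
605: h=10, h2=14, probe 10,7,4,1 → slot 1
Table: [17, 605, —, 850, 225, —, —, 721, —, —, 335, 827, 743, —, 493, 378, 900]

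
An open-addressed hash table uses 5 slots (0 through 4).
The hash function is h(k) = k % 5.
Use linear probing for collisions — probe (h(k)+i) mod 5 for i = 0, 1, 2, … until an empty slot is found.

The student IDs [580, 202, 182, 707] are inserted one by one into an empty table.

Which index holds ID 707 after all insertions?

580 hashes to 0; slot 0 is free -> place at 0.
202 hashes to 2; slot 2 is free -> place at 2.
182 hashes to 2; 2 taken -> place at 3.
707 hashes to 2; 2,3 taken -> place at 4.
Table: [580, _, 202, 182, 707]

4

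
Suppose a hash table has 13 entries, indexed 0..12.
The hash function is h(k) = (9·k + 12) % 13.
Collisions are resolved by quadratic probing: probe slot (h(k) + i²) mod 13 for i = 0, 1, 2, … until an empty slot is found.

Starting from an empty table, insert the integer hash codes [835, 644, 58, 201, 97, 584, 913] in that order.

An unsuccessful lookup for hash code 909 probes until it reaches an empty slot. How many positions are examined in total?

3

835 hashes to 0; slot 0 is free -> place at 0.
644 hashes to 10; slot 10 is free -> place at 10.
58 hashes to 1; slot 1 is free -> place at 1.
201 hashes to 1; 1 taken -> place at 2.
97 hashes to 1; 1,2 taken -> place at 5.
584 hashes to 3; slot 3 is free -> place at 3.
913 hashes to 0; 0,1 taken -> place at 4.
Table: [835, 58, 201, 584, 913, 97, —, —, —, —, 644, —, —]
Lookup 909: h=3, probe 3,4,7 → slot 7 empty, not found.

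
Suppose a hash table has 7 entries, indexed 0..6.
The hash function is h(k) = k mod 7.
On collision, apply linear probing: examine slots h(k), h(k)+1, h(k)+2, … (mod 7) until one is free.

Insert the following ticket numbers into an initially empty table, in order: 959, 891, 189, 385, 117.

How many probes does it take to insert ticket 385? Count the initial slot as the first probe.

4

959: h=0 → slot 0
891: h=2 → slot 2
189: h=0, probe 0,1 → slot 1
385: h=0, probe 0,1,2,3 → slot 3
117: h=5 → slot 5
Table: [959, 189, 891, 385, _, 117, _]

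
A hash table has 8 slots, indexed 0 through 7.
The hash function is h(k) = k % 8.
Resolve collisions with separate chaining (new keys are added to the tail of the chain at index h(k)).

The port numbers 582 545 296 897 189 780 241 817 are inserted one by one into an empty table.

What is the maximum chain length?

4

Insert 582: h=6, bucket 6 empty → new chain.
Insert 545: h=1, bucket 1 empty → new chain.
Insert 296: h=0, bucket 0 empty → new chain.
Insert 897: h=1, bucket 1 nonempty → append to chain.
Insert 189: h=5, bucket 5 empty → new chain.
Insert 780: h=4, bucket 4 empty → new chain.
Insert 241: h=1, bucket 1 nonempty → append to chain.
Insert 817: h=1, bucket 1 nonempty → append to chain.
Final buckets:
0: 296
1: 545 -> 897 -> 241 -> 817
2: .
3: .
4: 780
5: 189
6: 582
7: .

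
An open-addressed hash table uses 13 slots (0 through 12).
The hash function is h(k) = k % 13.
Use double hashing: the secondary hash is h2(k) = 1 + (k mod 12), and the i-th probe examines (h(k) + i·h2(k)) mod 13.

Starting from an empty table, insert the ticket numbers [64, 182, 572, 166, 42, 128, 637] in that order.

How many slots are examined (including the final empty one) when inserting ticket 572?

Insert 64: h=12, slot 12 empty → index 12.
Insert 182: h=0, slot 0 empty → index 0.
Insert 572: h=0, h2=9, slot 0 occupied → index 9.
Insert 166: h=10, slot 10 empty → index 10.
Insert 42: h=3, slot 3 empty → index 3.
Insert 128: h=11, slot 11 empty → index 11.
Insert 637: h=0, h2=2, slot 0 occupied → index 2.
Table: [182, —, 637, 42, —, —, —, —, —, 572, 166, 128, 64]

2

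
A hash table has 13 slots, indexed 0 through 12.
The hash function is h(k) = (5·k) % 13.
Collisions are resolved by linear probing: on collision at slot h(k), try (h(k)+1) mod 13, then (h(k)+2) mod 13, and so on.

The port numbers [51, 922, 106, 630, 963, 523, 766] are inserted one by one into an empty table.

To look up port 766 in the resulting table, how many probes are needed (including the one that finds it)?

4

Insert 51: h=8, slot 8 empty -> index 8.
Insert 922: h=8, slot 8 occupied -> index 9.
Insert 106: h=10, slot 10 empty -> index 10.
Insert 630: h=4, slot 4 empty -> index 4.
Insert 963: h=5, slot 5 empty -> index 5.
Insert 523: h=2, slot 2 empty -> index 2.
Insert 766: h=8, slots 8,9,10 occupied -> index 11.
Table: [—, —, 523, —, 630, 963, —, —, 51, 922, 106, 766, —]
Lookup 766: h=8, probe 8,9,10,11 → found at 11.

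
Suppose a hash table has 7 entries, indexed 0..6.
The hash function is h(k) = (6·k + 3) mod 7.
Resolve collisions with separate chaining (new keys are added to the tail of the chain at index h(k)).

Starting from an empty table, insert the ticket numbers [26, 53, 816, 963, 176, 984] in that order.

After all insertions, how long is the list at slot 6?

26 -> bucket 5
53 -> bucket 6
816 -> bucket 6 (collision)
963 -> bucket 6 (collision)
176 -> bucket 2
984 -> bucket 6 (collision)
Final buckets:
0: -
1: -
2: 176
3: -
4: -
5: 26
6: 53 -> 816 -> 963 -> 984

4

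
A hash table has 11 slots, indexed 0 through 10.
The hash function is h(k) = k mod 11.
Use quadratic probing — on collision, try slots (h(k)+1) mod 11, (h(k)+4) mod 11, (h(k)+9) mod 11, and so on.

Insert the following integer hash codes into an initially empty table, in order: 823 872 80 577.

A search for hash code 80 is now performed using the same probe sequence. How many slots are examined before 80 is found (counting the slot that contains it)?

2

823 hashes to 9; slot 9 is free -> place at 9.
872 hashes to 3; slot 3 is free -> place at 3.
80 hashes to 3; 3 taken -> place at 4.
577 hashes to 5; slot 5 is free -> place at 5.
Table: [., ., ., 872, 80, 577, ., ., ., 823, .]
Lookup 80: h=3, probe 3,4 → found at 4.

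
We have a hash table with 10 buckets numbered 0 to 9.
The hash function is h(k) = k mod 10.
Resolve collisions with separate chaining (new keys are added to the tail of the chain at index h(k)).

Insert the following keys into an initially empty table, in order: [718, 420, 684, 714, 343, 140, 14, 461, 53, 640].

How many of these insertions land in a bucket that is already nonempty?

718 -> bucket 8
420 -> bucket 0
684 -> bucket 4
714 -> bucket 4 (collision)
343 -> bucket 3
140 -> bucket 0 (collision)
14 -> bucket 4 (collision)
461 -> bucket 1
53 -> bucket 3 (collision)
640 -> bucket 0 (collision)
Final buckets:
0: 420 -> 140 -> 640
1: 461
2: ∅
3: 343 -> 53
4: 684 -> 714 -> 14
5: ∅
6: ∅
7: ∅
8: 718
9: ∅

5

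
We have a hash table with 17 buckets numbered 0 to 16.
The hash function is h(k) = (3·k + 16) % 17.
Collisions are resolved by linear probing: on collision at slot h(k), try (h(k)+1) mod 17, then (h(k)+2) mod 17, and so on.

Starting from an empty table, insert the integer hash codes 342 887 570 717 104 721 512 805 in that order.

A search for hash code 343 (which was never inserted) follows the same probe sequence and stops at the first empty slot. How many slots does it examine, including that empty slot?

4

342 hashes to 5; slot 5 is free -> place at 5.
887 hashes to 8; slot 8 is free -> place at 8.
570 hashes to 9; slot 9 is free -> place at 9.
717 hashes to 8; 8,9 taken -> place at 10.
104 hashes to 5; 5 taken -> place at 6.
721 hashes to 3; slot 3 is free -> place at 3.
512 hashes to 5; 5,6 taken -> place at 7.
805 hashes to 0; slot 0 is free -> place at 0.
Table: [805, ∅, ∅, 721, ∅, 342, 104, 512, 887, 570, 717, ∅, ∅, ∅, ∅, ∅, ∅]
Lookup 343: h=8, probe 8,9,10,11 → slot 11 empty, not found.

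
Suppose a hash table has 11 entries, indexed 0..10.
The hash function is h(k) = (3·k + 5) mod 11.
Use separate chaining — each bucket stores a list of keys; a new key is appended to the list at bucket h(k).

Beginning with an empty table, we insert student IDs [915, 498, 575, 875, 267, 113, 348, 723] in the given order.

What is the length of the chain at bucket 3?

4

Insert 915: h=0, bucket 0 empty → new chain.
Insert 498: h=3, bucket 3 empty → new chain.
Insert 575: h=3, bucket 3 nonempty → append to chain.
Insert 875: h=1, bucket 1 empty → new chain.
Insert 267: h=3, bucket 3 nonempty → append to chain.
Insert 113: h=3, bucket 3 nonempty → append to chain.
Insert 348: h=4, bucket 4 empty → new chain.
Insert 723: h=7, bucket 7 empty → new chain.
Final buckets:
0: 915
1: 875
2: ∅
3: 498 -> 575 -> 267 -> 113
4: 348
5: ∅
6: ∅
7: 723
8: ∅
9: ∅
10: ∅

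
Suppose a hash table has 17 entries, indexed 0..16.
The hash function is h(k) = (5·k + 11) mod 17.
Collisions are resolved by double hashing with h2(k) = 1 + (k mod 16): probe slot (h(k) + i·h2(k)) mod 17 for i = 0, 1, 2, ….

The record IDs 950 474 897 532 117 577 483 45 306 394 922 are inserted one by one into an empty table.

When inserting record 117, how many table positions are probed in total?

2

Insert 950: h=1, slot 1 empty → index 1.
Insert 474: h=1, h2=11, slot 1 occupied → index 12.
Insert 897: h=8, slot 8 empty → index 8.
Insert 532: h=2, slot 2 empty → index 2.
Insert 117: h=1, h2=6, slot 1 occupied → index 7.
Insert 577: h=6, slot 6 empty → index 6.
Insert 483: h=12, h2=4, slot 12 occupied → index 16.
Insert 45: h=15, slot 15 empty → index 15.
Insert 306: h=11, slot 11 empty → index 11.
Insert 394: h=9, slot 9 empty → index 9.
Insert 922: h=14, slot 14 empty → index 14.
Table: [-, 950, 532, -, -, -, 577, 117, 897, 394, -, 306, 474, -, 922, 45, 483]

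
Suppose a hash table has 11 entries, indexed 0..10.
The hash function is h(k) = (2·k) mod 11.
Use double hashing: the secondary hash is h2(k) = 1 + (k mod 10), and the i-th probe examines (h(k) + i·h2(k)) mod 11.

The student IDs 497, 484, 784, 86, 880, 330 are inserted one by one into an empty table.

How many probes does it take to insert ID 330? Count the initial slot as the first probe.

3

Insert 497: h=4, slot 4 empty → index 4.
Insert 484: h=0, slot 0 empty → index 0.
Insert 784: h=6, slot 6 empty → index 6.
Insert 86: h=7, slot 7 empty → index 7.
Insert 880: h=0, h2=1, slot 0 occupied → index 1.
Insert 330: h=0, h2=1, slots 0,1 occupied → index 2.
Table: [484, 880, 330, —, 497, —, 784, 86, —, —, —]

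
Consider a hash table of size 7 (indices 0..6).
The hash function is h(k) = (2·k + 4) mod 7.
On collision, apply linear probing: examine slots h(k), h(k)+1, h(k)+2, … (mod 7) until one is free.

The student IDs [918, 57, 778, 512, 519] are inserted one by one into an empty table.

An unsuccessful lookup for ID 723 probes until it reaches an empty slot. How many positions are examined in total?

918: h=6 → slot 6
57: h=6, probe 6,0 → slot 0
778: h=6, probe 6,0,1 → slot 1
512: h=6, probe 6,0,1,2 → slot 2
519: h=6, probe 6,0,1,2,3 → slot 3
Table: [57, 778, 512, 519, ., ., 918]
Lookup 723: h=1, probe 1,2,3,4 → slot 4 empty, not found.

4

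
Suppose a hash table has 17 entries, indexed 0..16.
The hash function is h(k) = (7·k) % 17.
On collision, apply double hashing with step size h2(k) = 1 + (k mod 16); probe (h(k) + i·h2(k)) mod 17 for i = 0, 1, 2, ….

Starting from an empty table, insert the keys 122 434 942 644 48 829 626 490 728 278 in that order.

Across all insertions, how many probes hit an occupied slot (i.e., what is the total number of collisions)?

3

122: h=4 -> slot 4
434: h=12 -> slot 12
942: h=15 -> slot 15
644: h=3 -> slot 3
48: h=13 -> slot 13
829: h=6 -> slot 6
626: h=13, h2=3, probe 13,16 -> slot 16
490: h=13, h2=11, probe 13,7 -> slot 7
728: h=13, h2=9, probe 13,5 -> slot 5
278: h=8 -> slot 8
Table: [—, —, —, 644, 122, 728, 829, 490, 278, —, —, —, 434, 48, —, 942, 626]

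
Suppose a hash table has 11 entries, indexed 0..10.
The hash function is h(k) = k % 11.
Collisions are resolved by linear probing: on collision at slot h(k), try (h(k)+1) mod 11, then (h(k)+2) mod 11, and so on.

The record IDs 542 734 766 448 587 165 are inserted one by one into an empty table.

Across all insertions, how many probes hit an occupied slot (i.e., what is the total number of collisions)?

1

542: h=3 -> slot 3
734: h=8 -> slot 8
766: h=7 -> slot 7
448: h=8, probe 8,9 -> slot 9
587: h=4 -> slot 4
165: h=0 -> slot 0
Table: [165, ∅, ∅, 542, 587, ∅, ∅, 766, 734, 448, ∅]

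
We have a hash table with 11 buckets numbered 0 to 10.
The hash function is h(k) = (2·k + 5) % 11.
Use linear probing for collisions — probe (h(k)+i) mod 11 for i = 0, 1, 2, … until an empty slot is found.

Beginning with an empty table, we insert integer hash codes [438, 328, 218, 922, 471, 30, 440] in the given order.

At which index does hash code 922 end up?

438: h=1 => slot 1
328: h=1, probe 1,2 => slot 2
218: h=1, probe 1,2,3 => slot 3
922: h=1, probe 1,2,3,4 => slot 4
471: h=1, probe 1,2,3,4,5 => slot 5
30: h=10 => slot 10
440: h=5, probe 5,6 => slot 6
Table: [_, 438, 328, 218, 922, 471, 440, _, _, _, 30]

4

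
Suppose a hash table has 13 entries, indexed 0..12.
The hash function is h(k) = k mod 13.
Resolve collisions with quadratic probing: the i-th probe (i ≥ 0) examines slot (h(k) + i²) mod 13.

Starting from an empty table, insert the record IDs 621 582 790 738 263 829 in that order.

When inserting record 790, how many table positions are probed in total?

3

Insert 621: h=10, slot 10 empty → index 10.
Insert 582: h=10, slot 10 occupied → index 11.
Insert 790: h=10, slots 10,11 occupied → index 1.
Insert 738: h=10, slots 10,11,1 occupied → index 6.
Insert 263: h=3, slot 3 empty → index 3.
Insert 829: h=10, slots 10,11,1,6 occupied → index 0.
Table: [829, 790, ∅, 263, ∅, ∅, 738, ∅, ∅, ∅, 621, 582, ∅]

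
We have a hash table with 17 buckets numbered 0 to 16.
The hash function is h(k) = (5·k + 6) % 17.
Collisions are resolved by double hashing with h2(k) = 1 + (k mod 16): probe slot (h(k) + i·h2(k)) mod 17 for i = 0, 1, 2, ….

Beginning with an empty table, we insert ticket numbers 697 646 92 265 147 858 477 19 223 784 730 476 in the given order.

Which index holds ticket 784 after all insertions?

0

Insert 697: h=6, slot 6 empty -> index 6.
Insert 646: h=6, h2=7, slot 6 occupied -> index 13.
Insert 92: h=7, slot 7 empty -> index 7.
Insert 265: h=5, slot 5 empty -> index 5.
Insert 147: h=10, slot 10 empty -> index 10.
Insert 858: h=12, slot 12 empty -> index 12.
Insert 477: h=11, slot 11 empty -> index 11.
Insert 19: h=16, slot 16 empty -> index 16.
Insert 223: h=16, h2=16, slot 16 occupied -> index 15.
Insert 784: h=16, h2=1, slot 16 occupied -> index 0.
Insert 730: h=1, slot 1 empty -> index 1.
Insert 476: h=6, h2=13, slot 6 occupied -> index 2.
Table: [784, 730, 476, _, _, 265, 697, 92, _, _, 147, 477, 858, 646, _, 223, 19]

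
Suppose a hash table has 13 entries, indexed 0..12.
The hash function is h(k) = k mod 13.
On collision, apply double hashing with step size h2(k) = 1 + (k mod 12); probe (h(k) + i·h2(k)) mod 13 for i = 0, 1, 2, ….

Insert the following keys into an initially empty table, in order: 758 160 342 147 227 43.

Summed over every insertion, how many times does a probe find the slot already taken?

4

Insert 758: h=4, slot 4 empty => index 4.
Insert 160: h=4, h2=5, slot 4 occupied => index 9.
Insert 342: h=4, h2=7, slot 4 occupied => index 11.
Insert 147: h=4, h2=4, slot 4 occupied => index 8.
Insert 227: h=6, slot 6 empty => index 6.
Insert 43: h=4, h2=8, slot 4 occupied => index 12.
Table: [-, -, -, -, 758, -, 227, -, 147, 160, -, 342, 43]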